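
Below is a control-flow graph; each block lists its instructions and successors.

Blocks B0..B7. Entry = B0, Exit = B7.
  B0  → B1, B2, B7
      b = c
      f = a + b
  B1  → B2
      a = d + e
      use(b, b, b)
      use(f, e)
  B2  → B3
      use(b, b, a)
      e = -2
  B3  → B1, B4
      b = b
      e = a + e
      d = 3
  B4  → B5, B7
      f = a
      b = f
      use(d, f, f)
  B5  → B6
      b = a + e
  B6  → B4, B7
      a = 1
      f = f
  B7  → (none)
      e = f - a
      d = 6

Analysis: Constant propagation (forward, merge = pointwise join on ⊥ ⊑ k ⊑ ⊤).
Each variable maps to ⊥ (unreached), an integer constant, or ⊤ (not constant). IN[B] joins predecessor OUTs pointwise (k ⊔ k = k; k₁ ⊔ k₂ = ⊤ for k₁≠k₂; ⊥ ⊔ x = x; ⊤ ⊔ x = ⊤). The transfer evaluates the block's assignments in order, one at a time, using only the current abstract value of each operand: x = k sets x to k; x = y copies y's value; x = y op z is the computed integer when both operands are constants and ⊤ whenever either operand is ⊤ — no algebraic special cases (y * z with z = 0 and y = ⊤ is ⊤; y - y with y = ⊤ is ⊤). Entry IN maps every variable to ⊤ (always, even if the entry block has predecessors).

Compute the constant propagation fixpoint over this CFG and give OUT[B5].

Per-block solution:
  B0:   IN=(all ⊤)   OUT=(all ⊤)
  B1:   IN=(all ⊤)   OUT=(all ⊤)
  B2:   IN=(all ⊤)   OUT={e:-2; rest ⊤}
  B3:   IN={e:-2; rest ⊤}   OUT={d:3; rest ⊤}
  B4:   IN={d:3; rest ⊤}   OUT={d:3; rest ⊤}
  B5:   IN={d:3; rest ⊤}   OUT={d:3; rest ⊤}
  B6:   IN={d:3; rest ⊤}   OUT={a:1, d:3; rest ⊤}
  B7:   IN=(all ⊤)   OUT={d:6; rest ⊤}

Merge at B5: IN[B5] = OUT[B4] = {a: ⊤, b: ⊤, c: ⊤, d: 3, e: ⊤, f: ⊤}
Applying B5's transfer function to that IN value gives OUT[B5] (row B5 above).

Answer: {a: ⊤, b: ⊤, c: ⊤, d: 3, e: ⊤, f: ⊤}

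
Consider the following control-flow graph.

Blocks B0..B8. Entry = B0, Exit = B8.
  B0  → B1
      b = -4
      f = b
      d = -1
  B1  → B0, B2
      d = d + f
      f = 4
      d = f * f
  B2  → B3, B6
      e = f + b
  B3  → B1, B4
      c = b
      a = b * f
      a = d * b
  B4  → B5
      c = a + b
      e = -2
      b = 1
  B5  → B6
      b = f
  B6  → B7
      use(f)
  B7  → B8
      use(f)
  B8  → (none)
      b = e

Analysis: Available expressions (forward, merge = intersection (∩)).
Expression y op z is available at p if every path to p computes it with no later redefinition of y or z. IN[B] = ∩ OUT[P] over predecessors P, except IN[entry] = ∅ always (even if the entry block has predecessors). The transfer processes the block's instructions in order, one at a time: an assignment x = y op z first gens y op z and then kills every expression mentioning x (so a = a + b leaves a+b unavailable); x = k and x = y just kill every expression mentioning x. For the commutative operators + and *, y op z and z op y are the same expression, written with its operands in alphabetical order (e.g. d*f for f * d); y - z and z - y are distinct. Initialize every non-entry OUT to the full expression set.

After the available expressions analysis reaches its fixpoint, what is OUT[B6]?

Answer: {f*f}

Working:
Fixpoint table:
  B0:  IN={}  OUT={}
  B1:  IN={}  OUT={f*f}
  B2:  IN={f*f}  OUT={b+f, f*f}
  B3:  IN={b+f, f*f}  OUT={b*d, b*f, b+f, f*f}
  B4:  IN={b*d, b*f, b+f, f*f}  OUT={f*f}
  B5:  IN={f*f}  OUT={f*f}
  B6:  IN={f*f}  OUT={f*f}
  B7:  IN={f*f}  OUT={f*f}
  B8:  IN={f*f}  OUT={f*f}

Merge at B6: IN[B6] = OUT[B2] ∩ OUT[B5] = {f*f}
Applying B6's transfer function to that IN value gives OUT[B6] (row B6 above).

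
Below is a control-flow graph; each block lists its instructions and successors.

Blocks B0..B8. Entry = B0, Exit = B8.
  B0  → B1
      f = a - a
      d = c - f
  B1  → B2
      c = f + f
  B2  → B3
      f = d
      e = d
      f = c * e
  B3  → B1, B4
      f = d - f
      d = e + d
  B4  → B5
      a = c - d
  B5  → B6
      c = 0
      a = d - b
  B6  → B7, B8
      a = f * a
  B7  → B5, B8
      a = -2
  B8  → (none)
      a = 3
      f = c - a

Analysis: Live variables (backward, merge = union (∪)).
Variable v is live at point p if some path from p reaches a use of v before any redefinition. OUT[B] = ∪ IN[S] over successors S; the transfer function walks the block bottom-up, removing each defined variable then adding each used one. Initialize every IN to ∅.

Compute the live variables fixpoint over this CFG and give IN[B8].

Per-block solution:
  B0:  IN={a, b, c}  OUT={b, d, f}
  B1:  IN={b, d, f}  OUT={b, c, d}
  B2:  IN={b, c, d}  OUT={b, c, d, e, f}
  B3:  IN={b, c, d, e, f}  OUT={b, c, d, f}
  B4:  IN={b, c, d, f}  OUT={b, d, f}
  B5:  IN={b, d, f}  OUT={a, b, c, d, f}
  B6:  IN={a, b, c, d, f}  OUT={b, c, d, f}
  B7:  IN={b, c, d, f}  OUT={b, c, d, f}
  B8:  IN={c}  OUT={}

B8 is the boundary node: OUT[B8] = {}
Applying B8's transfer function to that OUT value gives IN[B8] (row B8 above).

Answer: {c}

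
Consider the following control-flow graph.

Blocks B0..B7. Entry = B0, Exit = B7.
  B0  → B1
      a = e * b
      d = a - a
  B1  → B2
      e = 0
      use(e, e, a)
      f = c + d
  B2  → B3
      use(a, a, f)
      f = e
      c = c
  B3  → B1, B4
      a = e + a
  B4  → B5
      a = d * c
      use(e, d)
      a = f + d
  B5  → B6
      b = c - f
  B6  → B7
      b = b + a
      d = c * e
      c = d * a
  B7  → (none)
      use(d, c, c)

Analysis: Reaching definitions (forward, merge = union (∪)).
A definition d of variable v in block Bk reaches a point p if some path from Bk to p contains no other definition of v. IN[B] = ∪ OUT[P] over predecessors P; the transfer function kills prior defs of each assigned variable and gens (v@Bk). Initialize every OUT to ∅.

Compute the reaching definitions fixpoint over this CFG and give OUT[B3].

Per-block solution:
  B0:   IN={}   OUT={a@B0, d@B0}
  B1:   IN={a@B0, a@B3, c@B2, d@B0, e@B1, f@B2}   OUT={a@B0, a@B3, c@B2, d@B0, e@B1, f@B1}
  B2:   IN={a@B0, a@B3, c@B2, d@B0, e@B1, f@B1}   OUT={a@B0, a@B3, c@B2, d@B0, e@B1, f@B2}
  B3:   IN={a@B0, a@B3, c@B2, d@B0, e@B1, f@B2}   OUT={a@B3, c@B2, d@B0, e@B1, f@B2}
  B4:   IN={a@B3, c@B2, d@B0, e@B1, f@B2}   OUT={a@B4, c@B2, d@B0, e@B1, f@B2}
  B5:   IN={a@B4, c@B2, d@B0, e@B1, f@B2}   OUT={a@B4, b@B5, c@B2, d@B0, e@B1, f@B2}
  B6:   IN={a@B4, b@B5, c@B2, d@B0, e@B1, f@B2}   OUT={a@B4, b@B6, c@B6, d@B6, e@B1, f@B2}
  B7:   IN={a@B4, b@B6, c@B6, d@B6, e@B1, f@B2}   OUT={a@B4, b@B6, c@B6, d@B6, e@B1, f@B2}

Merge at B3: IN[B3] = OUT[B2] = {a@B0, a@B3, c@B2, d@B0, e@B1, f@B2}
Applying B3's transfer function to that IN value gives OUT[B3] (row B3 above).

Answer: {a@B3, c@B2, d@B0, e@B1, f@B2}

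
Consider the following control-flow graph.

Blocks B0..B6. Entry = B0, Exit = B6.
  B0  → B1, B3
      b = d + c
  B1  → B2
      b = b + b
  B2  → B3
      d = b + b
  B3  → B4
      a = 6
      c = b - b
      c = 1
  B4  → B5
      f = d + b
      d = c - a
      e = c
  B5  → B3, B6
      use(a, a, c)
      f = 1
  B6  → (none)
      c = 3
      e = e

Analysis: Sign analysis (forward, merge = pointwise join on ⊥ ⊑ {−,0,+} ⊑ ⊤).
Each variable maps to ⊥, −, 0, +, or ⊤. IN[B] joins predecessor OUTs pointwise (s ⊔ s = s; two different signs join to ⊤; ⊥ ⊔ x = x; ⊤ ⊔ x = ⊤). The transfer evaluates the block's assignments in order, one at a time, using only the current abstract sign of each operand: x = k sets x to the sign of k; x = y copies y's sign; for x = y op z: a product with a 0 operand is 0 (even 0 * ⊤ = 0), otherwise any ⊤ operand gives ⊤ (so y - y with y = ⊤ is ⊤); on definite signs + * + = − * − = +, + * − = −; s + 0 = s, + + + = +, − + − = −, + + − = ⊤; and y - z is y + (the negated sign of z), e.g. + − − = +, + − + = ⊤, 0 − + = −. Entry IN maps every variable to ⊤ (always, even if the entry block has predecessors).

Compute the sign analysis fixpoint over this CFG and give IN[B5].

Answer: {a: +, b: ⊤, c: +, d: ⊤, e: +, f: ⊤}

Working:
Converged values:
  B0:  IN=(all ⊤)  OUT=(all ⊤)
  B1:  IN=(all ⊤)  OUT=(all ⊤)
  B2:  IN=(all ⊤)  OUT=(all ⊤)
  B3:  IN=(all ⊤)  OUT={a:+, c:+; rest ⊤}
  B4:  IN={a:+, c:+; rest ⊤}  OUT={a:+, c:+, e:+; rest ⊤}
  B5:  IN={a:+, c:+, e:+; rest ⊤}  OUT={a:+, c:+, e:+, f:+; rest ⊤}
  B6:  IN={a:+, c:+, e:+, f:+; rest ⊤}  OUT={a:+, c:+, e:+, f:+; rest ⊤}

Merge at B5: IN[B5] = OUT[B4] = {a: +, b: ⊤, c: +, d: ⊤, e: +, f: ⊤}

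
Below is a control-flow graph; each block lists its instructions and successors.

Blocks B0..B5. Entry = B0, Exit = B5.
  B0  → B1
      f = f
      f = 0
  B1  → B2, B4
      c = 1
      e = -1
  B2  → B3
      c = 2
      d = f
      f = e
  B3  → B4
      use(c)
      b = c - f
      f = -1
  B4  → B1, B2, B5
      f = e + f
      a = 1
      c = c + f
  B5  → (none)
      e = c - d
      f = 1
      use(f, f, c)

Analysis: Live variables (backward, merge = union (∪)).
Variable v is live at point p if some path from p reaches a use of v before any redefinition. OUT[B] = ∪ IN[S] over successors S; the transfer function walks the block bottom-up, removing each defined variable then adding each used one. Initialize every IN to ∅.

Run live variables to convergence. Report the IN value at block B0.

Answer: {d, f}

Trace:
Fixpoint table:
  B0:  IN={d, f}  OUT={d, f}
  B1:  IN={d, f}  OUT={c, d, e, f}
  B2:  IN={e, f}  OUT={c, d, e, f}
  B3:  IN={c, d, e, f}  OUT={c, d, e, f}
  B4:  IN={c, d, e, f}  OUT={c, d, e, f}
  B5:  IN={c, d}  OUT={}

Merge at B0: OUT[B0] = IN[B1] = {d, f}
Applying B0's transfer function to that OUT value gives IN[B0] (row B0 above).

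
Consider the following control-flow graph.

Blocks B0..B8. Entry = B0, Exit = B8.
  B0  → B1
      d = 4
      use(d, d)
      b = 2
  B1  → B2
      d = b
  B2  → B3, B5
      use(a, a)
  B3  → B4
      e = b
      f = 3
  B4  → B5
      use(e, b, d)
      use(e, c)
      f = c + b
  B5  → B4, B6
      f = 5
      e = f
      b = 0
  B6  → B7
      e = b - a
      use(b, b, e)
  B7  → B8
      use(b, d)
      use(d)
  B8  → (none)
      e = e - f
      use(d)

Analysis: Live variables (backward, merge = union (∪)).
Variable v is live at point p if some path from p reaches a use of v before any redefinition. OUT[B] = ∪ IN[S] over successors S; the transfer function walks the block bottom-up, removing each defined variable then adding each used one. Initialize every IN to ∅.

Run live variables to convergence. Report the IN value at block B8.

Answer: {d, e, f}

Trace:
Fixpoint table:
  B0: | IN={a, c} | OUT={a, b, c}
  B1: | IN={a, b, c} | OUT={a, b, c, d}
  B2: | IN={a, b, c, d} | OUT={a, b, c, d}
  B3: | IN={a, b, c, d} | OUT={a, b, c, d, e}
  B4: | IN={a, b, c, d, e} | OUT={a, c, d}
  B5: | IN={a, c, d} | OUT={a, b, c, d, e, f}
  B6: | IN={a, b, d, f} | OUT={b, d, e, f}
  B7: | IN={b, d, e, f} | OUT={d, e, f}
  B8: | IN={d, e, f} | OUT={}

B8 is the boundary node: OUT[B8] = {}
Applying B8's transfer function to that OUT value gives IN[B8] (row B8 above).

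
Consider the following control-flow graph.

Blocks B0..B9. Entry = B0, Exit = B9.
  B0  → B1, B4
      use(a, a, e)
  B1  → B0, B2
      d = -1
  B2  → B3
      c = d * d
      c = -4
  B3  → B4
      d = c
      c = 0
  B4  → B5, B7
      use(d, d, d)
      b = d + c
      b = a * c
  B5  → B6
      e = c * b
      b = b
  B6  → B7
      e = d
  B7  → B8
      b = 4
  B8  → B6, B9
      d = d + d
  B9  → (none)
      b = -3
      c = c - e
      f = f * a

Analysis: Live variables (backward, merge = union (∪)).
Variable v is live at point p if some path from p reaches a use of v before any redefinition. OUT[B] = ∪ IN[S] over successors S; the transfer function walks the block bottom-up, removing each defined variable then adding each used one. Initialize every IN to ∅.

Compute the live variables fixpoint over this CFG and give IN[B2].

Converged values:
  B0: | IN={a, c, d, e, f} | OUT={a, c, d, e, f}
  B1: | IN={a, c, e, f} | OUT={a, c, d, e, f}
  B2: | IN={a, d, e, f} | OUT={a, c, e, f}
  B3: | IN={a, c, e, f} | OUT={a, c, d, e, f}
  B4: | IN={a, c, d, e, f} | OUT={a, b, c, d, e, f}
  B5: | IN={a, b, c, d, f} | OUT={a, c, d, f}
  B6: | IN={a, c, d, f} | OUT={a, c, d, e, f}
  B7: | IN={a, c, d, e, f} | OUT={a, c, d, e, f}
  B8: | IN={a, c, d, e, f} | OUT={a, c, d, e, f}
  B9: | IN={a, c, e, f} | OUT={}

Merge at B2: OUT[B2] = IN[B3] = {a, c, e, f}
Applying B2's transfer function to that OUT value gives IN[B2] (row B2 above).

Answer: {a, d, e, f}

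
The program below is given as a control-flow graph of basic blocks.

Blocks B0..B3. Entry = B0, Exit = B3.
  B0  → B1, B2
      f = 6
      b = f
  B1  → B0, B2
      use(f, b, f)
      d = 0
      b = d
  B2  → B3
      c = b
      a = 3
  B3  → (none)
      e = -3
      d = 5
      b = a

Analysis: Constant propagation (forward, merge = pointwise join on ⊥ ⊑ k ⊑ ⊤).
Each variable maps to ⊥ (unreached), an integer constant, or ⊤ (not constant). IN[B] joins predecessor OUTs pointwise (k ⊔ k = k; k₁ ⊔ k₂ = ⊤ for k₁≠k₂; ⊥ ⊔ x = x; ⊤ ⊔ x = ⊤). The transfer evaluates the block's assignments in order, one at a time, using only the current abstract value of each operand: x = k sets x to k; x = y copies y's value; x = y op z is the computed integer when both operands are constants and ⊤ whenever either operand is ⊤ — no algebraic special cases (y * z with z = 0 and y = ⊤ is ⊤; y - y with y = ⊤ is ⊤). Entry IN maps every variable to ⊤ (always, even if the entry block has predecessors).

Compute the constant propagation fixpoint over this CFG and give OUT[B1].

Answer: {a: ⊤, b: 0, c: ⊤, d: 0, e: ⊤, f: 6}

Working:
Fixpoint table:
  B0: | IN=(all ⊤) | OUT={b:6, f:6; rest ⊤}
  B1: | IN={b:6, f:6; rest ⊤} | OUT={b:0, d:0, f:6; rest ⊤}
  B2: | IN={f:6; rest ⊤} | OUT={a:3, f:6; rest ⊤}
  B3: | IN={a:3, f:6; rest ⊤} | OUT={a:3, b:3, d:5, e:-3, f:6; rest ⊤}

Merge at B1: IN[B1] = OUT[B0] = {a: ⊤, b: 6, c: ⊤, d: ⊤, e: ⊤, f: 6}
Applying B1's transfer function to that IN value gives OUT[B1] (row B1 above).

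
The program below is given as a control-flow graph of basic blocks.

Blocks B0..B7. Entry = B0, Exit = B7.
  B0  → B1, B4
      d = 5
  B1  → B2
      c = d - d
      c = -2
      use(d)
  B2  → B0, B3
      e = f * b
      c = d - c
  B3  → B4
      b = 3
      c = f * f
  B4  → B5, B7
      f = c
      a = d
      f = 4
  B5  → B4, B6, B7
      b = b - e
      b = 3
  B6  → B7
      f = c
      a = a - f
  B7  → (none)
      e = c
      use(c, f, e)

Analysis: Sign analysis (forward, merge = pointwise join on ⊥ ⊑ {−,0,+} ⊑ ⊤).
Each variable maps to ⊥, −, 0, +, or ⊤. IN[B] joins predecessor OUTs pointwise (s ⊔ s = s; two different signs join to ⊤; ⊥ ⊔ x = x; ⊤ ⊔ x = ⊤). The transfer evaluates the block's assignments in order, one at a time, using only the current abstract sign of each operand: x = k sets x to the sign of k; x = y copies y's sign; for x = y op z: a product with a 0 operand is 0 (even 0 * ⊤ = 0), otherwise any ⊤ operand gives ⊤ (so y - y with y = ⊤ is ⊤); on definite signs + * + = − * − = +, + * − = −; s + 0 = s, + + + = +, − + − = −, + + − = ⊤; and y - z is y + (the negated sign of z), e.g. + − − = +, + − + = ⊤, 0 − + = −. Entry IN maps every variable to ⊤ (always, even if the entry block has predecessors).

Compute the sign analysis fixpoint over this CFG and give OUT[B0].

Converged values:
  B0: | IN=(all ⊤) | OUT={d:+; rest ⊤}
  B1: | IN={d:+; rest ⊤} | OUT={c:-, d:+; rest ⊤}
  B2: | IN={c:-, d:+; rest ⊤} | OUT={c:+, d:+; rest ⊤}
  B3: | IN={c:+, d:+; rest ⊤} | OUT={b:+, d:+; rest ⊤}
  B4: | IN={d:+; rest ⊤} | OUT={a:+, d:+, f:+; rest ⊤}
  B5: | IN={a:+, d:+, f:+; rest ⊤} | OUT={a:+, b:+, d:+, f:+; rest ⊤}
  B6: | IN={a:+, b:+, d:+, f:+; rest ⊤} | OUT={b:+, d:+; rest ⊤}
  B7: | IN={d:+; rest ⊤} | OUT={d:+; rest ⊤}

Merge at B0 (entry node, so the boundary value (all ⊤) is joined with the incoming edge(s)): IN[B0] = (all ⊤) ⊔ OUT[B2] = {a: ⊤, b: ⊤, c: ⊤, d: ⊤, e: ⊤, f: ⊤}
Applying B0's transfer function to that IN value gives OUT[B0] (row B0 above).

Answer: {a: ⊤, b: ⊤, c: ⊤, d: +, e: ⊤, f: ⊤}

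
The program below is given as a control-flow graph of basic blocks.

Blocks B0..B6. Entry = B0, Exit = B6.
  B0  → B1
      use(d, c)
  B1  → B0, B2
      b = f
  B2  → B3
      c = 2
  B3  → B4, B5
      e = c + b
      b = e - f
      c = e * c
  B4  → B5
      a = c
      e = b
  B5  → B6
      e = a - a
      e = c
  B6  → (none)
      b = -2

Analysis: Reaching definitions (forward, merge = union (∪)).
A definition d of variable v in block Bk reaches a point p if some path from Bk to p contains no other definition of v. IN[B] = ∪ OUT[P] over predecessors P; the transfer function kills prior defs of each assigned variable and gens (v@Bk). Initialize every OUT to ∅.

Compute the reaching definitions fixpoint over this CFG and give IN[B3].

Answer: {b@B1, c@B2}

Derivation:
Fixpoint table:
  B0: | IN={b@B1} | OUT={b@B1}
  B1: | IN={b@B1} | OUT={b@B1}
  B2: | IN={b@B1} | OUT={b@B1, c@B2}
  B3: | IN={b@B1, c@B2} | OUT={b@B3, c@B3, e@B3}
  B4: | IN={b@B3, c@B3, e@B3} | OUT={a@B4, b@B3, c@B3, e@B4}
  B5: | IN={a@B4, b@B3, c@B3, e@B3, e@B4} | OUT={a@B4, b@B3, c@B3, e@B5}
  B6: | IN={a@B4, b@B3, c@B3, e@B5} | OUT={a@B4, b@B6, c@B3, e@B5}

Merge at B3: IN[B3] = OUT[B2] = {b@B1, c@B2}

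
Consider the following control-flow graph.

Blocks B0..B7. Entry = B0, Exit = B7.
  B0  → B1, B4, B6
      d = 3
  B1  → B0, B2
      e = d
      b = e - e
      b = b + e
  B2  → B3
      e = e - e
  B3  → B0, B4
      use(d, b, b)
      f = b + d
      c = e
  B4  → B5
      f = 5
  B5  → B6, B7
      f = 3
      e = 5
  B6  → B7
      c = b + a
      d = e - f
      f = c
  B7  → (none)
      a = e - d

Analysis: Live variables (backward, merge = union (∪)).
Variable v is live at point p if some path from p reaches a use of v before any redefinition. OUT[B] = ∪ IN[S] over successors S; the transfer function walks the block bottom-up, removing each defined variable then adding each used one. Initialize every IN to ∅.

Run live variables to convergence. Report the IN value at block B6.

Per-block solution:
  B0: | IN={a, b, e, f} | OUT={a, b, d, e, f}
  B1: | IN={a, d, f} | OUT={a, b, d, e, f}
  B2: | IN={a, b, d, e} | OUT={a, b, d, e}
  B3: | IN={a, b, d, e} | OUT={a, b, d, e, f}
  B4: | IN={a, b, d} | OUT={a, b, d}
  B5: | IN={a, b, d} | OUT={a, b, d, e, f}
  B6: | IN={a, b, e, f} | OUT={d, e}
  B7: | IN={d, e} | OUT={}

Merge at B6: OUT[B6] = IN[B7] = {d, e}
Applying B6's transfer function to that OUT value gives IN[B6] (row B6 above).

Answer: {a, b, e, f}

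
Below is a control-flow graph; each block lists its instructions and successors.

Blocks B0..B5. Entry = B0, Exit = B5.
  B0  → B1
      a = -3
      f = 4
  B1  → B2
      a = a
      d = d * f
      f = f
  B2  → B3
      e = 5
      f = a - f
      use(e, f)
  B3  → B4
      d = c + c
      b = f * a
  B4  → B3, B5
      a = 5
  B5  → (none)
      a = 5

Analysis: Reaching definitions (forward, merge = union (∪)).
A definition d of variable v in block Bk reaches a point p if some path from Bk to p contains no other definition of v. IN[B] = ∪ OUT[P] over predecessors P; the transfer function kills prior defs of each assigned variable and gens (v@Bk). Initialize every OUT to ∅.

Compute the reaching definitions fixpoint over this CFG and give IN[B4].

Fixpoint table:
  B0:  IN={}  OUT={a@B0, f@B0}
  B1:  IN={a@B0, f@B0}  OUT={a@B1, d@B1, f@B1}
  B2:  IN={a@B1, d@B1, f@B1}  OUT={a@B1, d@B1, e@B2, f@B2}
  B3:  IN={a@B1, a@B4, b@B3, d@B1, d@B3, e@B2, f@B2}  OUT={a@B1, a@B4, b@B3, d@B3, e@B2, f@B2}
  B4:  IN={a@B1, a@B4, b@B3, d@B3, e@B2, f@B2}  OUT={a@B4, b@B3, d@B3, e@B2, f@B2}
  B5:  IN={a@B4, b@B3, d@B3, e@B2, f@B2}  OUT={a@B5, b@B3, d@B3, e@B2, f@B2}

Merge at B4: IN[B4] = OUT[B3] = {a@B1, a@B4, b@B3, d@B3, e@B2, f@B2}

Answer: {a@B1, a@B4, b@B3, d@B3, e@B2, f@B2}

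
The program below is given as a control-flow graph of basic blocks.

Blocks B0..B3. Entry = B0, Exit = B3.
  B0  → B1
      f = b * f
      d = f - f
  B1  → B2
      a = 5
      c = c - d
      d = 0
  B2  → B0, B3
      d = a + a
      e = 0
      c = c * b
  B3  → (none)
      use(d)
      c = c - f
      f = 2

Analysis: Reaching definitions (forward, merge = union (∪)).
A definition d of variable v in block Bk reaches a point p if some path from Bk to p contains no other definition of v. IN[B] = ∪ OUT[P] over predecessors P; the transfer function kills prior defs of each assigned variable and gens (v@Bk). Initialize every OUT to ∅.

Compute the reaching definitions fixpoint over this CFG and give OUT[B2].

Answer: {a@B1, c@B2, d@B2, e@B2, f@B0}

Working:
Fixpoint table:
  B0: | IN={a@B1, c@B2, d@B2, e@B2, f@B0} | OUT={a@B1, c@B2, d@B0, e@B2, f@B0}
  B1: | IN={a@B1, c@B2, d@B0, e@B2, f@B0} | OUT={a@B1, c@B1, d@B1, e@B2, f@B0}
  B2: | IN={a@B1, c@B1, d@B1, e@B2, f@B0} | OUT={a@B1, c@B2, d@B2, e@B2, f@B0}
  B3: | IN={a@B1, c@B2, d@B2, e@B2, f@B0} | OUT={a@B1, c@B3, d@B2, e@B2, f@B3}

Merge at B2: IN[B2] = OUT[B1] = {a@B1, c@B1, d@B1, e@B2, f@B0}
Applying B2's transfer function to that IN value gives OUT[B2] (row B2 above).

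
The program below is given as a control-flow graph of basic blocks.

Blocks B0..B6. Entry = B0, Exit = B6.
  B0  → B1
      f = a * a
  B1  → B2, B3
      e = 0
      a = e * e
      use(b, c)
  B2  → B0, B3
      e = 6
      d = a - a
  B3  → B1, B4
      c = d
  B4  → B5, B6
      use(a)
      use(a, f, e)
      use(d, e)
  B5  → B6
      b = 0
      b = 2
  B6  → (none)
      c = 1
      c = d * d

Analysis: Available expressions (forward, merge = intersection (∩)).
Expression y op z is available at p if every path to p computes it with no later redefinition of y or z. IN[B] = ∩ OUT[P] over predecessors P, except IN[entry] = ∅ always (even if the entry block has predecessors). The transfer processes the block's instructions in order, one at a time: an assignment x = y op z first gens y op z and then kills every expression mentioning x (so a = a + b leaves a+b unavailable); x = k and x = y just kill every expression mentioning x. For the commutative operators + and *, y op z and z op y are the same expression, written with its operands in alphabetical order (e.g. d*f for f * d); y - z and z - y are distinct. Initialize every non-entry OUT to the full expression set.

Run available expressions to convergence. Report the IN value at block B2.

Per-block solution:
  B0: | IN={} | OUT={a*a}
  B1: | IN={} | OUT={e*e}
  B2: | IN={e*e} | OUT={a-a}
  B3: | IN={} | OUT={}
  B4: | IN={} | OUT={}
  B5: | IN={} | OUT={}
  B6: | IN={} | OUT={d*d}

Merge at B2: IN[B2] = OUT[B1] = {e*e}

Answer: {e*e}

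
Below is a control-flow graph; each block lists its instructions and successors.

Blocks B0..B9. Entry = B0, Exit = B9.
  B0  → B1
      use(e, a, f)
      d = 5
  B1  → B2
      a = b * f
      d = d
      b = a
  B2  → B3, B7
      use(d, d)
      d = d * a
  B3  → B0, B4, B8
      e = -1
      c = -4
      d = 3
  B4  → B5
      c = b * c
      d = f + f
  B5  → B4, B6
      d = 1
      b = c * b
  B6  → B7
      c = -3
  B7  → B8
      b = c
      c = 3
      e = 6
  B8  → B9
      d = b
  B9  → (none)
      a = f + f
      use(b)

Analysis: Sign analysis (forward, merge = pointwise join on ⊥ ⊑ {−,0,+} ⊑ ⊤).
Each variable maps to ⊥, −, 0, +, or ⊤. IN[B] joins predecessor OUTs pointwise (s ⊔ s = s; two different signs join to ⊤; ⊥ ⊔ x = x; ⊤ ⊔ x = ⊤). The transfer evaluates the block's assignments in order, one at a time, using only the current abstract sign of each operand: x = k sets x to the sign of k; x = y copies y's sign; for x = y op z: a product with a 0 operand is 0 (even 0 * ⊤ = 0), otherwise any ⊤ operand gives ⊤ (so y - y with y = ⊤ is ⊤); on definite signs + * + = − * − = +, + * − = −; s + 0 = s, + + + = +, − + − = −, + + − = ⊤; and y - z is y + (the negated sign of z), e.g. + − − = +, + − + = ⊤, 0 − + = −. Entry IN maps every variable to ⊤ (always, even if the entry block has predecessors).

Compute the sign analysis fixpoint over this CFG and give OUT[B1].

Answer: {a: ⊤, b: ⊤, c: ⊤, d: +, e: ⊤, f: ⊤}

Derivation:
Fixpoint table:
  B0:  IN=(all ⊤)  OUT={d:+; rest ⊤}
  B1:  IN={d:+; rest ⊤}  OUT={d:+; rest ⊤}
  B2:  IN={d:+; rest ⊤}  OUT=(all ⊤)
  B3:  IN=(all ⊤)  OUT={c:-, d:+, e:-; rest ⊤}
  B4:  IN={d:+, e:-; rest ⊤}  OUT={e:-; rest ⊤}
  B5:  IN={e:-; rest ⊤}  OUT={d:+, e:-; rest ⊤}
  B6:  IN={d:+, e:-; rest ⊤}  OUT={c:-, d:+, e:-; rest ⊤}
  B7:  IN=(all ⊤)  OUT={c:+, e:+; rest ⊤}
  B8:  IN=(all ⊤)  OUT=(all ⊤)
  B9:  IN=(all ⊤)  OUT=(all ⊤)

Merge at B1: IN[B1] = OUT[B0] = {a: ⊤, b: ⊤, c: ⊤, d: +, e: ⊤, f: ⊤}
Applying B1's transfer function to that IN value gives OUT[B1] (row B1 above).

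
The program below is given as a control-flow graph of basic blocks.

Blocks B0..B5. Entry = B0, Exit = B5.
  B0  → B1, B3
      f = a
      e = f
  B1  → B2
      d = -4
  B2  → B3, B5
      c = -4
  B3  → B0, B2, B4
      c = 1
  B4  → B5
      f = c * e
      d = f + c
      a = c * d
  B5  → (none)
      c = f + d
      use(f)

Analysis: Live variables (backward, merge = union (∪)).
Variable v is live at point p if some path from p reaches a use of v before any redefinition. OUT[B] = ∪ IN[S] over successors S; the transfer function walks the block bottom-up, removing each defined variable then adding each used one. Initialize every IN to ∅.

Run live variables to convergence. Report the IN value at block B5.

Answer: {d, f}

Trace:
Converged values:
  B0:  IN={a, d}  OUT={a, d, e, f}
  B1:  IN={a, e, f}  OUT={a, d, e, f}
  B2:  IN={a, d, e, f}  OUT={a, d, e, f}
  B3:  IN={a, d, e, f}  OUT={a, c, d, e, f}
  B4:  IN={c, e}  OUT={d, f}
  B5:  IN={d, f}  OUT={}

B5 is the boundary node: OUT[B5] = {}
Applying B5's transfer function to that OUT value gives IN[B5] (row B5 above).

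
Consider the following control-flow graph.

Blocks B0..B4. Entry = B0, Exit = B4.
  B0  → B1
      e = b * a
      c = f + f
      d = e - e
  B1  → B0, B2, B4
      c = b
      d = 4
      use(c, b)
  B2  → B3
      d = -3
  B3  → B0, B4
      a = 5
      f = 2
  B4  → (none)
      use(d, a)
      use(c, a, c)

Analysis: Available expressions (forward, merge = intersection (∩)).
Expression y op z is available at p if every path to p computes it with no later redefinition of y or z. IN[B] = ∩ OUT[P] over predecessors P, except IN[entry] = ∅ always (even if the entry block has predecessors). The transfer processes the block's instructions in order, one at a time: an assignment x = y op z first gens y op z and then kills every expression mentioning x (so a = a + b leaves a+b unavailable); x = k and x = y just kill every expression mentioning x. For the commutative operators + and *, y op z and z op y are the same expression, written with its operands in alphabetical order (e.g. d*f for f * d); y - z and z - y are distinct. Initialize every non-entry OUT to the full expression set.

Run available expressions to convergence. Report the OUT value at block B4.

Answer: {e-e}

Trace:
Converged values:
  B0:   IN={}   OUT={a*b, e-e, f+f}
  B1:   IN={a*b, e-e, f+f}   OUT={a*b, e-e, f+f}
  B2:   IN={a*b, e-e, f+f}   OUT={a*b, e-e, f+f}
  B3:   IN={a*b, e-e, f+f}   OUT={e-e}
  B4:   IN={e-e}   OUT={e-e}

Merge at B4: IN[B4] = OUT[B1] ∩ OUT[B3] = {e-e}
Applying B4's transfer function to that IN value gives OUT[B4] (row B4 above).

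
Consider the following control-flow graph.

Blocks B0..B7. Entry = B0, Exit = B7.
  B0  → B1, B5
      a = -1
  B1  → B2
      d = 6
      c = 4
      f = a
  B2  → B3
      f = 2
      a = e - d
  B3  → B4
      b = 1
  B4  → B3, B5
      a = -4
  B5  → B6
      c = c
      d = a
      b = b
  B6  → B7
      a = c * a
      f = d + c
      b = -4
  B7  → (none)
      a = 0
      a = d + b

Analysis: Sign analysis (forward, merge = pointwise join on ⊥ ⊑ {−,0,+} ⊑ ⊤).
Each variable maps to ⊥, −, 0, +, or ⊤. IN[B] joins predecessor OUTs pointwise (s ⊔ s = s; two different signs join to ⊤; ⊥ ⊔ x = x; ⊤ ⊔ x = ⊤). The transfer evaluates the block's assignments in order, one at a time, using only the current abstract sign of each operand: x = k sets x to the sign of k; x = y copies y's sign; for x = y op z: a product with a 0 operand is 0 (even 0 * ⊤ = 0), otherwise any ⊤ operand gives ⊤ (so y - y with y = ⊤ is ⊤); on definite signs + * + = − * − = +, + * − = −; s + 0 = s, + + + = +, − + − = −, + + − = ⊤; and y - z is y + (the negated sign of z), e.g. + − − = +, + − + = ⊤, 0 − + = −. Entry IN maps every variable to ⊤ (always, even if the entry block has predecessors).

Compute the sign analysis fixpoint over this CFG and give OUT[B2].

Per-block solution:
  B0:   IN=(all ⊤)   OUT={a:-; rest ⊤}
  B1:   IN={a:-; rest ⊤}   OUT={a:-, c:+, d:+, f:-; rest ⊤}
  B2:   IN={a:-, c:+, d:+, f:-; rest ⊤}   OUT={c:+, d:+, f:+; rest ⊤}
  B3:   IN={c:+, d:+, f:+; rest ⊤}   OUT={b:+, c:+, d:+, f:+; rest ⊤}
  B4:   IN={b:+, c:+, d:+, f:+; rest ⊤}   OUT={a:-, b:+, c:+, d:+, f:+; rest ⊤}
  B5:   IN={a:-; rest ⊤}   OUT={a:-, d:-; rest ⊤}
  B6:   IN={a:-, d:-; rest ⊤}   OUT={b:-, d:-; rest ⊤}
  B7:   IN={b:-, d:-; rest ⊤}   OUT={a:-, b:-, d:-; rest ⊤}

Merge at B2: IN[B2] = OUT[B1] = {a: -, b: ⊤, c: +, d: +, e: ⊤, f: -}
Applying B2's transfer function to that IN value gives OUT[B2] (row B2 above).

Answer: {a: ⊤, b: ⊤, c: +, d: +, e: ⊤, f: +}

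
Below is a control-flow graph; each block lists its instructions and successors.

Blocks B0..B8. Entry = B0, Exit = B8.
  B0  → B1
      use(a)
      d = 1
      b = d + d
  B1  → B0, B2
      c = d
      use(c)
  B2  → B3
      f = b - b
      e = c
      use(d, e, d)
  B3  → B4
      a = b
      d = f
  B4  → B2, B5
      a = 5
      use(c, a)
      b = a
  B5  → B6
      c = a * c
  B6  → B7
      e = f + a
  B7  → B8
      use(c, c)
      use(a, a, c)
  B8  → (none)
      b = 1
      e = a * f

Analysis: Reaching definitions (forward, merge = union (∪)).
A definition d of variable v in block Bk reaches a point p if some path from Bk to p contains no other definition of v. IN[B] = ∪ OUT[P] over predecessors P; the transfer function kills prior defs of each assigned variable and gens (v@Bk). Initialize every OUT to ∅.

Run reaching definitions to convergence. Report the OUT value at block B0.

Fixpoint table:
  B0: | IN={b@B0, c@B1, d@B0} | OUT={b@B0, c@B1, d@B0}
  B1: | IN={b@B0, c@B1, d@B0} | OUT={b@B0, c@B1, d@B0}
  B2: | IN={a@B4, b@B0, b@B4, c@B1, d@B0, d@B3, e@B2, f@B2} | OUT={a@B4, b@B0, b@B4, c@B1, d@B0, d@B3, e@B2, f@B2}
  B3: | IN={a@B4, b@B0, b@B4, c@B1, d@B0, d@B3, e@B2, f@B2} | OUT={a@B3, b@B0, b@B4, c@B1, d@B3, e@B2, f@B2}
  B4: | IN={a@B3, b@B0, b@B4, c@B1, d@B3, e@B2, f@B2} | OUT={a@B4, b@B4, c@B1, d@B3, e@B2, f@B2}
  B5: | IN={a@B4, b@B4, c@B1, d@B3, e@B2, f@B2} | OUT={a@B4, b@B4, c@B5, d@B3, e@B2, f@B2}
  B6: | IN={a@B4, b@B4, c@B5, d@B3, e@B2, f@B2} | OUT={a@B4, b@B4, c@B5, d@B3, e@B6, f@B2}
  B7: | IN={a@B4, b@B4, c@B5, d@B3, e@B6, f@B2} | OUT={a@B4, b@B4, c@B5, d@B3, e@B6, f@B2}
  B8: | IN={a@B4, b@B4, c@B5, d@B3, e@B6, f@B2} | OUT={a@B4, b@B8, c@B5, d@B3, e@B8, f@B2}

Merge at B0 (entry node, so the boundary value {} is joined with the incoming edge(s)): IN[B0] = {} ⊔ OUT[B1] = {b@B0, c@B1, d@B0}
Applying B0's transfer function to that IN value gives OUT[B0] (row B0 above).

Answer: {b@B0, c@B1, d@B0}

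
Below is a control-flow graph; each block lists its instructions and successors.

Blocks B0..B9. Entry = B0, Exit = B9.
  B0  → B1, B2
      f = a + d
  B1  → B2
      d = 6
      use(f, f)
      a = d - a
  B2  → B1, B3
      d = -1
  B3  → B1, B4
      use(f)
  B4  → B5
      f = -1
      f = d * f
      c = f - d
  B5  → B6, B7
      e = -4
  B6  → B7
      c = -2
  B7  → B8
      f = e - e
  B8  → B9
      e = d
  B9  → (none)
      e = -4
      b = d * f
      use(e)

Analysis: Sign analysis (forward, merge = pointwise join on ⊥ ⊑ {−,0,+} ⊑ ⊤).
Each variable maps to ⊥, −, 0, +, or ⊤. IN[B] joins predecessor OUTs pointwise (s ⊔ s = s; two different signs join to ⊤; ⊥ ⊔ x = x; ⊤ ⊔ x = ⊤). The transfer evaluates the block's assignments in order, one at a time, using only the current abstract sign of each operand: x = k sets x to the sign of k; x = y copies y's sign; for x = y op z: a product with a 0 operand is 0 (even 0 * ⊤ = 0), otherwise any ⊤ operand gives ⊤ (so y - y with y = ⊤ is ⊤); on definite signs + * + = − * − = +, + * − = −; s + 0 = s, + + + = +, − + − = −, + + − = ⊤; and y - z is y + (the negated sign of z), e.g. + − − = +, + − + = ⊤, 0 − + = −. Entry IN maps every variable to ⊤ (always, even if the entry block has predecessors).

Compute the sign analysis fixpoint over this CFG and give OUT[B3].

Fixpoint table:
  B0:  IN=(all ⊤)  OUT=(all ⊤)
  B1:  IN=(all ⊤)  OUT={d:+; rest ⊤}
  B2:  IN=(all ⊤)  OUT={d:-; rest ⊤}
  B3:  IN={d:-; rest ⊤}  OUT={d:-; rest ⊤}
  B4:  IN={d:-; rest ⊤}  OUT={c:+, d:-, f:+; rest ⊤}
  B5:  IN={c:+, d:-, f:+; rest ⊤}  OUT={c:+, d:-, e:-, f:+; rest ⊤}
  B6:  IN={c:+, d:-, e:-, f:+; rest ⊤}  OUT={c:-, d:-, e:-, f:+; rest ⊤}
  B7:  IN={d:-, e:-, f:+; rest ⊤}  OUT={d:-, e:-; rest ⊤}
  B8:  IN={d:-, e:-; rest ⊤}  OUT={d:-, e:-; rest ⊤}
  B9:  IN={d:-, e:-; rest ⊤}  OUT={d:-, e:-; rest ⊤}

Merge at B3: IN[B3] = OUT[B2] = {a: ⊤, b: ⊤, c: ⊤, d: -, e: ⊤, f: ⊤}
Applying B3's transfer function to that IN value gives OUT[B3] (row B3 above).

Answer: {a: ⊤, b: ⊤, c: ⊤, d: -, e: ⊤, f: ⊤}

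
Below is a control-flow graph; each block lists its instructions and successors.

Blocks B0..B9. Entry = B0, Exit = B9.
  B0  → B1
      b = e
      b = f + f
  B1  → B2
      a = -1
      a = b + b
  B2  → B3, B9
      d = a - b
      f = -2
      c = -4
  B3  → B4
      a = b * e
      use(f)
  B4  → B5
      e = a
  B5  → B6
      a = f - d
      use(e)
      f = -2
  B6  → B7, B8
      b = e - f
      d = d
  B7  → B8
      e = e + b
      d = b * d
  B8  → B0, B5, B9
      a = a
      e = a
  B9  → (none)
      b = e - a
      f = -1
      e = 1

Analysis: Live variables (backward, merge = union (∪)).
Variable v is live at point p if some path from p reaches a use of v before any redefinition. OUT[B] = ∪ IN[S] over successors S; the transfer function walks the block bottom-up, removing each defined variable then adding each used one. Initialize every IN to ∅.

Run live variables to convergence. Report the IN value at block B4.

Answer: {a, d, f}

Working:
Per-block solution:
  B0: | IN={e, f} | OUT={b, e}
  B1: | IN={b, e} | OUT={a, b, e}
  B2: | IN={a, b, e} | OUT={a, b, d, e, f}
  B3: | IN={b, d, e, f} | OUT={a, d, f}
  B4: | IN={a, d, f} | OUT={d, e, f}
  B5: | IN={d, e, f} | OUT={a, d, e, f}
  B6: | IN={a, d, e, f} | OUT={a, b, d, e, f}
  B7: | IN={a, b, d, e, f} | OUT={a, d, f}
  B8: | IN={a, d, f} | OUT={a, d, e, f}
  B9: | IN={a, e} | OUT={}

Merge at B4: OUT[B4] = IN[B5] = {d, e, f}
Applying B4's transfer function to that OUT value gives IN[B4] (row B4 above).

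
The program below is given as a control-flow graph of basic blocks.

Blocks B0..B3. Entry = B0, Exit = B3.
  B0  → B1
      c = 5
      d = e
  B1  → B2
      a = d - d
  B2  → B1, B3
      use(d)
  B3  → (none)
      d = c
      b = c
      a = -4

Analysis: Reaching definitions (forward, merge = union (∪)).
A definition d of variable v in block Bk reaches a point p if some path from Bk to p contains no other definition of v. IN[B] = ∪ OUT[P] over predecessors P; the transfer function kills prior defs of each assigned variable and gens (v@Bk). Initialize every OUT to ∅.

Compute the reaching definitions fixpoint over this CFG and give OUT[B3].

Converged values:
  B0:  IN={}  OUT={c@B0, d@B0}
  B1:  IN={a@B1, c@B0, d@B0}  OUT={a@B1, c@B0, d@B0}
  B2:  IN={a@B1, c@B0, d@B0}  OUT={a@B1, c@B0, d@B0}
  B3:  IN={a@B1, c@B0, d@B0}  OUT={a@B3, b@B3, c@B0, d@B3}

Merge at B3: IN[B3] = OUT[B2] = {a@B1, c@B0, d@B0}
Applying B3's transfer function to that IN value gives OUT[B3] (row B3 above).

Answer: {a@B3, b@B3, c@B0, d@B3}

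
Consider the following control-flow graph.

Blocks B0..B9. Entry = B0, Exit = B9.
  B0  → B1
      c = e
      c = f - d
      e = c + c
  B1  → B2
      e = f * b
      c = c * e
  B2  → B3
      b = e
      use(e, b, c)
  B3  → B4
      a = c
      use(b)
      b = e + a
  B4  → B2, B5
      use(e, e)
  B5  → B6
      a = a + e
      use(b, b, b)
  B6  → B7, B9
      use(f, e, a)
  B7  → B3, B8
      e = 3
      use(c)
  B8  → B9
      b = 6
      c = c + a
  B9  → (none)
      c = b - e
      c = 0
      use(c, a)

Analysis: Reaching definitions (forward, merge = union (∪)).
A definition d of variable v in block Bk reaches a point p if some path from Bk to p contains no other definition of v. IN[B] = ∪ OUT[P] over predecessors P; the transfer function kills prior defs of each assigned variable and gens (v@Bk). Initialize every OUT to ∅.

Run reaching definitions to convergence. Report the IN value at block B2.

Answer: {a@B3, b@B3, c@B1, e@B1, e@B7}

Derivation:
Fixpoint table:
  B0: | IN={} | OUT={c@B0, e@B0}
  B1: | IN={c@B0, e@B0} | OUT={c@B1, e@B1}
  B2: | IN={a@B3, b@B3, c@B1, e@B1, e@B7} | OUT={a@B3, b@B2, c@B1, e@B1, e@B7}
  B3: | IN={a@B3, a@B5, b@B2, b@B3, c@B1, e@B1, e@B7} | OUT={a@B3, b@B3, c@B1, e@B1, e@B7}
  B4: | IN={a@B3, b@B3, c@B1, e@B1, e@B7} | OUT={a@B3, b@B3, c@B1, e@B1, e@B7}
  B5: | IN={a@B3, b@B3, c@B1, e@B1, e@B7} | OUT={a@B5, b@B3, c@B1, e@B1, e@B7}
  B6: | IN={a@B5, b@B3, c@B1, e@B1, e@B7} | OUT={a@B5, b@B3, c@B1, e@B1, e@B7}
  B7: | IN={a@B5, b@B3, c@B1, e@B1, e@B7} | OUT={a@B5, b@B3, c@B1, e@B7}
  B8: | IN={a@B5, b@B3, c@B1, e@B7} | OUT={a@B5, b@B8, c@B8, e@B7}
  B9: | IN={a@B5, b@B3, b@B8, c@B1, c@B8, e@B1, e@B7} | OUT={a@B5, b@B3, b@B8, c@B9, e@B1, e@B7}

Merge at B2: IN[B2] = OUT[B1] ⊔ OUT[B4] = {a@B3, b@B3, c@B1, e@B1, e@B7}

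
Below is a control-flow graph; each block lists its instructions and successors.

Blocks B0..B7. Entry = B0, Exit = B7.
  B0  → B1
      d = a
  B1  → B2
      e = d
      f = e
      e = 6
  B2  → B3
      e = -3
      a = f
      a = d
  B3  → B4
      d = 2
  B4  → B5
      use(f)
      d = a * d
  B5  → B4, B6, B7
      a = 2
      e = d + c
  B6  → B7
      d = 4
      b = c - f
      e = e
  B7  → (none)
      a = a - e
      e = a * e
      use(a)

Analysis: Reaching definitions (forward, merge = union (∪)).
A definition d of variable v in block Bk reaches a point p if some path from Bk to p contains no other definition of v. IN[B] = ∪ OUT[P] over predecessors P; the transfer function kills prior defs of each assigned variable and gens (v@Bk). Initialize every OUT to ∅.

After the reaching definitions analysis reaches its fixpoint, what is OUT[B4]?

Answer: {a@B2, a@B5, d@B4, e@B2, e@B5, f@B1}

Working:
Per-block solution:
  B0:  IN={}  OUT={d@B0}
  B1:  IN={d@B0}  OUT={d@B0, e@B1, f@B1}
  B2:  IN={d@B0, e@B1, f@B1}  OUT={a@B2, d@B0, e@B2, f@B1}
  B3:  IN={a@B2, d@B0, e@B2, f@B1}  OUT={a@B2, d@B3, e@B2, f@B1}
  B4:  IN={a@B2, a@B5, d@B3, d@B4, e@B2, e@B5, f@B1}  OUT={a@B2, a@B5, d@B4, e@B2, e@B5, f@B1}
  B5:  IN={a@B2, a@B5, d@B4, e@B2, e@B5, f@B1}  OUT={a@B5, d@B4, e@B5, f@B1}
  B6:  IN={a@B5, d@B4, e@B5, f@B1}  OUT={a@B5, b@B6, d@B6, e@B6, f@B1}
  B7:  IN={a@B5, b@B6, d@B4, d@B6, e@B5, e@B6, f@B1}  OUT={a@B7, b@B6, d@B4, d@B6, e@B7, f@B1}

Merge at B4: IN[B4] = OUT[B3] ⊔ OUT[B5] = {a@B2, a@B5, d@B3, d@B4, e@B2, e@B5, f@B1}
Applying B4's transfer function to that IN value gives OUT[B4] (row B4 above).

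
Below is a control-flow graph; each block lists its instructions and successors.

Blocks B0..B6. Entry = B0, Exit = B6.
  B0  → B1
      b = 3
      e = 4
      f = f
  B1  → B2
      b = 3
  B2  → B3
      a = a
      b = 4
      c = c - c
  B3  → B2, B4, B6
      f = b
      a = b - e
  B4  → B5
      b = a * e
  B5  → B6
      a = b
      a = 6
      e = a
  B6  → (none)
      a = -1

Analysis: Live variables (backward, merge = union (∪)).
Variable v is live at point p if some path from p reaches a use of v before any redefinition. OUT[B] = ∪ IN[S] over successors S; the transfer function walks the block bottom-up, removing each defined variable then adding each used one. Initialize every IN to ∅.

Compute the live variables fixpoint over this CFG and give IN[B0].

Answer: {a, c, f}

Derivation:
Per-block solution:
  B0:  IN={a, c, f}  OUT={a, c, e}
  B1:  IN={a, c, e}  OUT={a, c, e}
  B2:  IN={a, c, e}  OUT={b, c, e}
  B3:  IN={b, c, e}  OUT={a, c, e}
  B4:  IN={a, e}  OUT={b}
  B5:  IN={b}  OUT={}
  B6:  IN={}  OUT={}

Merge at B0: OUT[B0] = IN[B1] = {a, c, e}
Applying B0's transfer function to that OUT value gives IN[B0] (row B0 above).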